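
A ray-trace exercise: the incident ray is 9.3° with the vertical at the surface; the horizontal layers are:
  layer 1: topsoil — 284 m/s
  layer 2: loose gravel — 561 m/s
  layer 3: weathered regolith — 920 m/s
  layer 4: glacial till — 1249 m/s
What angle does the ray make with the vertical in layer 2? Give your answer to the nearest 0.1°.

18.6°

Snell's law across each interface conserves sin θ / V, so sin θ_2 = V_2·sin θ₁/V₁.
sin θ_2 = 561 × sin 9.3° / 284 = 0.3192.
θ_2 = arcsin 0.3192 = 18.62°.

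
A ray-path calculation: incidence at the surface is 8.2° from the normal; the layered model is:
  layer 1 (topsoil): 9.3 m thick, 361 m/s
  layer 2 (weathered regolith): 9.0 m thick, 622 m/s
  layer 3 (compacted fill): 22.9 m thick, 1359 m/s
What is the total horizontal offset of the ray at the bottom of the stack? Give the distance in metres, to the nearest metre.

18 m

p = sin θ₁/V₁ = sin 8.2°/361 = 3.9509e-04 s/m is conserved through the stack.
Layer 1: θ = 8.20°; offset = 9.3·tan 8.20° = 1.340 m.
Layer 2: sin θ = p·622 = 0.2457 → θ = 14.23°; offset = 9.0·tan 14.23° = 2.282 m.
Layer 3: sin θ = p·1359 = 0.5369 → θ = 32.48°; offset = 22.9·tan 32.48° = 14.575 m.
Σ offsets = 18.197 m.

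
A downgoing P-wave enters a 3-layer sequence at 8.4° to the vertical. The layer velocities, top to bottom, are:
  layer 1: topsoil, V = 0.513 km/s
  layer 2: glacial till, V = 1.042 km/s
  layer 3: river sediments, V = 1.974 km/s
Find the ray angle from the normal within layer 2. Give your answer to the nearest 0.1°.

17.3°

Ray parameter p = sin 8.4° / 0.513 = 2.8476e-01 s/km.
sin θ_2 = p·V_2 = 2.8476e-01 × 1.042 = 0.2967.
θ_2 = arcsin 0.2967 = 17.26°.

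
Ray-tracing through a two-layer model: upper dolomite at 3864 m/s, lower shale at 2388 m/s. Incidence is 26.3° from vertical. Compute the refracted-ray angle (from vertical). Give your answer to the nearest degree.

16°

Snell's law: sin θ₂ = (V₂/V₁)·sin θ₁ = (2388/3864)·sin 26.3° = 0.2738.
θ₂ = arcsin 0.2738 = 15.89° from the normal.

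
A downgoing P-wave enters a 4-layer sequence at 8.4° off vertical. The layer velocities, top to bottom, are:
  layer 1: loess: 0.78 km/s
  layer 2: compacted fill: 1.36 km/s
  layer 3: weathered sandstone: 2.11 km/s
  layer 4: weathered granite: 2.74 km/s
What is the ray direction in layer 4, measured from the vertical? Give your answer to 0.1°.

30.9°

Snell's law across each interface conserves sin θ / V, so sin θ_4 = V_4·sin θ₁/V₁.
sin θ_4 = 2.74 × sin 8.4° / 0.78 = 0.5132.
θ_4 = arcsin 0.5132 = 30.87°.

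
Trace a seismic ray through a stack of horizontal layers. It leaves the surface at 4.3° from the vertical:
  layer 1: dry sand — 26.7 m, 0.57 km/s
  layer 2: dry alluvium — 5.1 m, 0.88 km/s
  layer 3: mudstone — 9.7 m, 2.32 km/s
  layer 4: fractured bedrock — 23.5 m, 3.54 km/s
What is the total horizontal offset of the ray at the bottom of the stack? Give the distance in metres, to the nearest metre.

18 m

Ray parameter p = sin 4.3° / 0.57 km/s = 1.3154e-01 s/km.
Layer 1: θ = 4.30°; offset = 26.7·tan 4.30° = 2.008 m.
Layer 2: sin θ = p·0.88 = 0.1158 → θ = 6.65°; offset = 5.1·tan 6.65° = 0.594 m.
Layer 3: sin θ = p·2.32 = 0.3052 → θ = 17.77°; offset = 9.7·tan 17.77° = 3.109 m.
Layer 4: sin θ = p·3.54 = 0.4657 → θ = 27.75°; offset = 23.5·tan 27.75° = 12.365 m.
Σ offsets = 18.076 m.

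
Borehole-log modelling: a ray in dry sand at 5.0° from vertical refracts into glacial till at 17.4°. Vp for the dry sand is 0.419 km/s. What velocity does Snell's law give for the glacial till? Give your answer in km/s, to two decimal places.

1.44 km/s

sin 5.0° = 0.0872; sin 17.4° = 0.2990.
V₂ = V₁·(sin θ₂/sin θ₁) = 0.419·(0.2990/0.0872) = 1.44 km/s.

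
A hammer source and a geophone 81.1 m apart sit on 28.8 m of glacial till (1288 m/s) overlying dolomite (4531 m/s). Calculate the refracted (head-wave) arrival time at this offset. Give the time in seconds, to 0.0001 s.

t = x/V₂ + 2h·√(V₂²−V₁²)/(V₁V₂).
√(V₂²−V₁²) = √(4531²−1288²) = 4344.1 m/s; delay term = 2·28.8·4344.1/(1288·4531) = 0.04288 s.
t = 81.1/4531 + 0.04288 = 0.06077 s.

0.0608 s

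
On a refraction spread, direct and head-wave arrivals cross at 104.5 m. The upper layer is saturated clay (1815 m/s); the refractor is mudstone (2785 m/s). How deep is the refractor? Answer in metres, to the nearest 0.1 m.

24.0 m

h = (x_cross/2)·√((V₂−V₁)/(V₂+V₁)).
(V₂−V₁)/(V₂+V₁) = (2785−1815)/(2785+1815) = 0.2109; √ = 0.4592.
h = (104.5/2)·0.4592 = 23.99 m.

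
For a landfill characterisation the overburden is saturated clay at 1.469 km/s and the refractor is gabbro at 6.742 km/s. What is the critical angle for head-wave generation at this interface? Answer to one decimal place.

At critical incidence the refracted ray runs along the interface (θ₂ = 90°), so sin θ_c = V₁/V₂.
θ_c = arcsin(1.469/6.742) = arcsin 0.2179 = 12.59°.

12.6°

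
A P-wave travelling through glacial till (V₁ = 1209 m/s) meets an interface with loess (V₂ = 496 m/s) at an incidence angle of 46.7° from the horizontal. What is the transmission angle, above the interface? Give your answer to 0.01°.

Convert to the normal: θ₁ = 90° − 46.7° = 43.3°.
sin θ₁/V₁ = sin θ₂/V₂ ⇒ sin θ₂ = 496·sin 43.3°/1209 = 496·0.6858/1209 = 0.2814.
θ₂ = sin⁻¹(0.2814) = 16.34° (from vertical).
From the interface: 90° − 16.34° = 73.66°.

73.66°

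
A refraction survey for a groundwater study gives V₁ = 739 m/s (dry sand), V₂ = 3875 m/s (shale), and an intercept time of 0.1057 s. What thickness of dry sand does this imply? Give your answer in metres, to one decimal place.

θ_c = arcsin(739/3875) = 10.99°; cos θ_c = 0.9816.
tᵢ = 2h cos θ_c/V₁ ⇒ h = tᵢ·V₁/(2 cos θ_c) = 0.1057·739/(2·0.9816) = 39.79 m.

39.8 m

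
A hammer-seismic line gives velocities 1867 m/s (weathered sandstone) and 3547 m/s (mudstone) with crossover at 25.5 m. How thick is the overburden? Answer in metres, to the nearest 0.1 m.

h = (x_cross/2)·√((V₂−V₁)/(V₂+V₁)).
(V₂−V₁)/(V₂+V₁) = (3547−1867)/(3547+1867) = 0.3103; √ = 0.5571.
h = (25.5/2)·0.5571 = 7.10 m.

7.1 m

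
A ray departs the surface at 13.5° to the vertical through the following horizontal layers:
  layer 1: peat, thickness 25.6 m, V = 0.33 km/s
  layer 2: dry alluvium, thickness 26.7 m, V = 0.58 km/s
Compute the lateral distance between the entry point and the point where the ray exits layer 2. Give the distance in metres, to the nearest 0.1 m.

Apply Snell's law at each interface; in layer i the horizontal offset is hᵢ·tan θᵢ.
Layer 1: θ = 13.50°; offset = 25.6·tan 13.50° = 6.146 m.
Layer 2: sin θ = 0.58·sin 13.5°/0.33 = 0.4103, θ = 24.22°; offset = 26.7·tan 24.22° = 12.013 m.
Total horizontal offset = 18.159 m.

18.2 m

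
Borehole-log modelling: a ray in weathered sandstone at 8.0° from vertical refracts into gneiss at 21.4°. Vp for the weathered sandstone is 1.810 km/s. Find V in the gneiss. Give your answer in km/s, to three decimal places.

4.745 km/s

sin 8.0° = 0.1392; sin 21.4° = 0.3649.
V₂ = V₁·(sin θ₂/sin θ₁) = 1.810·(0.3649/0.1392) = 4.745 km/s.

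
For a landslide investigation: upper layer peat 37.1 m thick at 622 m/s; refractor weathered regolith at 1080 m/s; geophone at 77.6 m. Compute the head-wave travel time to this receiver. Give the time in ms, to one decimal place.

θ_c = arcsin(V₁/V₂) = arcsin(622/1080) = 35.16°, cos θ_c = 0.8175.
Intercept time tᵢ = 2h cos θ_c / V₁ = 2·37.1·0.8175/622 = 0.09752 s.
t = x/V₂ + tᵢ = 77.6/1080 + 0.09752 = 0.16937 s.

169.4 ms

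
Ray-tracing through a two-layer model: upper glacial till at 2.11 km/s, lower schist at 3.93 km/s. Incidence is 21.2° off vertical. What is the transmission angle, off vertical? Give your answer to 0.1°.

42.3°

sin θ₁/V₁ = sin θ₂/V₂ ⇒ sin θ₂ = 3.93·sin 21.2°/2.11 = 3.93·0.3616/2.11 = 0.6735.
θ₂ = arcsin 0.6735 = 42.34° from the normal.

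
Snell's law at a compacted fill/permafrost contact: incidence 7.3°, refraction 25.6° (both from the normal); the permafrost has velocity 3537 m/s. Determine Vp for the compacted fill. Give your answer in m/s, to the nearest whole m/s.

Snell's law: sin 7.3°/V₁ = sin 25.6°/V₂.
V₁ = V₂·sin 7.3°/sin 25.6° = 3537 × 0.2941 = 1040.14 m/s.

1040 m/s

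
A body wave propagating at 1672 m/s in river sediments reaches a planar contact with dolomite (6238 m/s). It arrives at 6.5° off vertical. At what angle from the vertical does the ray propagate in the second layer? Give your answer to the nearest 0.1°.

25.0°

Snell's law: sin θ₂ = (V₂/V₁)·sin θ₁ = (6238/1672)·sin 6.5° = 0.4223.
θ₂ = sin⁻¹(0.4223) = 24.98° (from vertical).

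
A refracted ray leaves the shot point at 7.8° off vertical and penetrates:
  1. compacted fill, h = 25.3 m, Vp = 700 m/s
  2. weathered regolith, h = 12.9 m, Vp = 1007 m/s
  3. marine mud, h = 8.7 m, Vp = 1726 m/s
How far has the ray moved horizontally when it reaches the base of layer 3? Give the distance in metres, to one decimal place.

p = sin θ₁/V₁ = sin 7.8°/700 = 1.9388e-04 s/m is conserved through the stack.
Layer 1: θ = 7.80°; offset = 25.3·tan 7.80° = 3.466 m.
Layer 2: sin θ = p·1007 = 0.1952 → θ = 11.26°; offset = 12.9·tan 11.26° = 2.568 m.
Layer 3: sin θ = p·1726 = 0.3346 → θ = 19.55°; offset = 8.7·tan 19.55° = 3.089 m.
Σ offsets = 9.123 m.

9.1 m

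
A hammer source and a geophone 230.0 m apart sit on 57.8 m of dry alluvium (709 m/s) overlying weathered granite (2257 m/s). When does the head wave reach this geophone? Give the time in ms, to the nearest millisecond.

257 ms

t = x/V₂ + 2h·√(V₂²−V₁²)/(V₁V₂).
√(V₂²−V₁²) = √(2257²−709²) = 2142.7 m/s; delay term = 2·57.8·2142.7/(709·2257) = 0.15479 s.
t = 230.0/2257 + 0.15479 = 0.25670 s.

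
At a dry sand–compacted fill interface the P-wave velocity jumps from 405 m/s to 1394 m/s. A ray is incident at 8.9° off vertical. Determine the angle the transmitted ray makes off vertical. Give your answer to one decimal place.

Snell's law: sin θ₂ = (V₂/V₁)·sin θ₁ = (1394/405)·sin 8.9° = 0.5325.
θ₂ = arcsin 0.5325 = 32.18° from the normal.

32.2°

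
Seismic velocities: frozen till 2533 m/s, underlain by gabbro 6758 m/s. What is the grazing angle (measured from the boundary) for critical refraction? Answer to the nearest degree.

Critical incidence: sin θ_c = V₁/V₂ = 2533/6758 = 0.3748.
θ_c = arcsin 0.3748 = 22.01°.
Measured from the interface: 90° − 22.01° = 67.99°.

68°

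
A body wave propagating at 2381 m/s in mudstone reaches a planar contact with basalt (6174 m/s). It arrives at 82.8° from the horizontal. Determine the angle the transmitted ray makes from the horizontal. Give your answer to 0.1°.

Convert to the normal: θ₁ = 90° − 82.8° = 7.2°.
sin θ₁/V₁ = sin θ₂/V₂ ⇒ sin θ₂ = 6174·sin 7.2°/2381 = 6174·0.1253/2381 = 0.3250.
θ₂ = sin⁻¹(0.3250) = 18.97° (from vertical).
From the interface: 90° − 18.97° = 71.03°.

71.0°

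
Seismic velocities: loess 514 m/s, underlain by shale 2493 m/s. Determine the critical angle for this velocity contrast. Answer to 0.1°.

Critical incidence: sin θ_c = V₁/V₂ = 514/2493 = 0.2062.
θ_c = arcsin 0.2062 = 11.90°.

11.9°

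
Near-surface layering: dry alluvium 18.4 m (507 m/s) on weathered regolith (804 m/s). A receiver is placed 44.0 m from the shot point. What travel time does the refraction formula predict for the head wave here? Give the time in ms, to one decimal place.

θ_c = arcsin(V₁/V₂) = arcsin(507/804) = 39.09°, cos θ_c = 0.7761.
Intercept time tᵢ = 2h cos θ_c / V₁ = 2·18.4·0.7761/507 = 0.05633 s.
t = x/V₂ + tᵢ = 44.0/804 + 0.05633 = 0.11106 s.

111.1 ms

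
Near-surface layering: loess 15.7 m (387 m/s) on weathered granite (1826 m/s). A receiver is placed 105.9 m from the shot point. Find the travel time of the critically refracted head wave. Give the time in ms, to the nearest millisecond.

t = x/V₂ + 2h·√(V₂²−V₁²)/(V₁V₂).
√(V₂²−V₁²) = √(1826²−387²) = 1784.5 m/s; delay term = 2·15.7·1784.5/(387·1826) = 0.07929 s.
t = 105.9/1826 + 0.07929 = 0.13729 s.

137 ms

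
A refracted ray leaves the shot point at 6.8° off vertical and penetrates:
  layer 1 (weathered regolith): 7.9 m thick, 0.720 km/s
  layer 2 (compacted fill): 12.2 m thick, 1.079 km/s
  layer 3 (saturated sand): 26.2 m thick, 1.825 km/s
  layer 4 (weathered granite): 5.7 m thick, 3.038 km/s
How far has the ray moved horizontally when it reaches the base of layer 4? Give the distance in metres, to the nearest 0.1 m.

p = sin θ₁/V₁ = sin 6.8°/0.720 = 1.6445e-01 s/km is conserved through the stack.
Layer 1: θ = 6.80°; offset = 7.9·tan 6.80° = 0.942 m.
Layer 2: sin θ = p·1.079 = 0.1774 → θ = 10.22°; offset = 12.2·tan 10.22° = 2.200 m.
Layer 3: sin θ = p·1.825 = 0.3001 → θ = 17.46°; offset = 26.2·tan 17.46° = 8.243 m.
Layer 4: sin θ = p·3.038 = 0.4996 → θ = 29.97°; offset = 5.7·tan 29.97° = 3.287 m.
Σ offsets = 14.672 m.

14.7 m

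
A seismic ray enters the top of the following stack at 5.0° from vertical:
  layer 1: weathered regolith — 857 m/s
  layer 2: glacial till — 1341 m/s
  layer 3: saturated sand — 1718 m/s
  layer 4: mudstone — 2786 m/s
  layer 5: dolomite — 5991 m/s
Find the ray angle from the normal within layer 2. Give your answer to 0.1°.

Ray parameter p = sin 5.0° / 857 = 1.0170e-04 s/m.
sin θ_2 = p·V_2 = 1.0170e-04 × 1341 = 0.1364.
θ_2 = arcsin 0.1364 = 7.84°.

7.8°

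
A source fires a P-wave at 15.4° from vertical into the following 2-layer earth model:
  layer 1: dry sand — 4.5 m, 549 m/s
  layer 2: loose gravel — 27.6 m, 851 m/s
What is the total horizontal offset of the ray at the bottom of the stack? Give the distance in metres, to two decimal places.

Apply Snell's law at each interface; in layer i the horizontal offset is hᵢ·tan θᵢ.
Layer 1: θ = 15.40°; offset = 4.5·tan 15.40° = 1.2395 m.
Layer 2: sin θ = 851·sin 15.4°/549 = 0.4116, θ = 24.31°; offset = 27.6·tan 24.31° = 12.4663 m.
Total horizontal offset = 13.7058 m.

13.71 m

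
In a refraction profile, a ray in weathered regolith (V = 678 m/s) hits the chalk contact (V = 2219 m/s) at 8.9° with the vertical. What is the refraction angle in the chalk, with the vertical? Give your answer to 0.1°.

sin θ₁/V₁ = sin θ₂/V₂ ⇒ sin θ₂ = 2219·sin 8.9°/678 = 2219·0.1547/678 = 0.5063.
θ₂ = arcsin 0.5063 = 30.42° from the normal.

30.4°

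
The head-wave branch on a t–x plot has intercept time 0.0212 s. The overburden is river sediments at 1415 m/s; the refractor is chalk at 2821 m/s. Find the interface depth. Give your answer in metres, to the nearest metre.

θ_c = arcsin(1415/2821) = 30.11°; cos θ_c = 0.8651.
tᵢ = 2h cos θ_c/V₁ ⇒ h = tᵢ·V₁/(2 cos θ_c) = 0.0212·1415/(2·0.8651) = 17.34 m.

17 m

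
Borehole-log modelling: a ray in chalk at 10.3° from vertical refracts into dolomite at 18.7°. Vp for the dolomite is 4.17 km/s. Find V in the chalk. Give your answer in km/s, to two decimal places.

sin 10.3° = 0.1788; sin 18.7° = 0.3206.
V₁ = V₂·(sin θ₁/sin θ₂) = 4.17·(0.1788/0.3206) = 2.33 km/s.

2.33 km/s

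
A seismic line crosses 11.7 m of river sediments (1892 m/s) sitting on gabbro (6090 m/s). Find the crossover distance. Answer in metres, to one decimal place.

θ_c = arcsin(1892/6090) = 18.10°, so cos θ_c = 0.9505 and tᵢ = 2h cos θ_c/V₁ = 0.0118 s.
At crossover x/V₁ = x/V₂ + tᵢ ⇒ x = tᵢ/(1/V₁ − 1/V₂) = 0.01176/(5.2854e-04 − 1.6420e-04) = 32.27 m.

32.3 m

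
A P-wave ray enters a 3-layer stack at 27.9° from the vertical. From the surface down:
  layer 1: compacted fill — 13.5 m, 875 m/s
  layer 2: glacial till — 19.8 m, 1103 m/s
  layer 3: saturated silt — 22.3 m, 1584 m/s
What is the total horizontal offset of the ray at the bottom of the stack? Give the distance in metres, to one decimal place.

57.2 m

Ray parameter p = sin 27.9° / 875 m/s = 5.3478e-04 s/m.
Layer 1: θ = 27.90°; offset = 13.5·tan 27.90° = 7.148 m.
Layer 2: sin θ = p·1103 = 0.5899 → θ = 36.15°; offset = 19.8·tan 36.15° = 14.463 m.
Layer 3: sin θ = p·1584 = 0.8471 → θ = 57.90°; offset = 22.3·tan 57.90° = 35.544 m.
Σ offsets = 57.155 m.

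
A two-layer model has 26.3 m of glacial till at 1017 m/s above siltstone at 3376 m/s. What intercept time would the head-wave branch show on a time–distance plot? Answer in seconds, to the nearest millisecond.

tᵢ = 2h·√(V₂²−V₁²)/(V₁V₂).
√(V₂²−V₁²) = √(3376²−1017²) = 3219.2 m/s.
tᵢ = 2·26.3·3219.2/(1017·3376) = 0.04932 s.

0.049 s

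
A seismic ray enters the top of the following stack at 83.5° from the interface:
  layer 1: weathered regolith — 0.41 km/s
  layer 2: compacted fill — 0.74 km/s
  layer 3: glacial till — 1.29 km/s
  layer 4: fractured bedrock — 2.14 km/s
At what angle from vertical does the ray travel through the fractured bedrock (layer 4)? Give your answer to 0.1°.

From the normal: θ₁ = 90° − 83.5° = 6.5°.
Ray parameter p = sin 6.5° / 0.41 = 2.7611e-01 s/km.
sin θ_4 = p·V_4 = 2.7611e-01 × 2.14 = 0.5909.
θ_4 = arcsin 0.5909 = 36.22°.

36.2°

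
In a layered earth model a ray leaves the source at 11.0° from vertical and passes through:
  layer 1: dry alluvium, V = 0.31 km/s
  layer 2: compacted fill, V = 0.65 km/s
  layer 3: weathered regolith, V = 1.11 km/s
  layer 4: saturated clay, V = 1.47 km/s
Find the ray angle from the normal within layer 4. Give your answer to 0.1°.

64.8°

Snell's law across each interface conserves sin θ / V, so sin θ_4 = V_4·sin θ₁/V₁.
sin θ_4 = 1.47 × sin 11.0° / 0.31 = 0.9048.
θ_4 = 64.80° from the vertical.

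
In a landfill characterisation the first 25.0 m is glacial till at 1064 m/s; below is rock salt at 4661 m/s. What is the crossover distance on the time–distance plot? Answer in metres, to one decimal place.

63.1 m

x_cross = 2h·√((V₂+V₁)/(V₂−V₁)).
(V₂+V₁)/(V₂−V₁) = (4661+1064)/(4661−1064) = 1.5916; √ = 1.2616.
x_cross = 2·25.0·1.2616 = 63.08 m.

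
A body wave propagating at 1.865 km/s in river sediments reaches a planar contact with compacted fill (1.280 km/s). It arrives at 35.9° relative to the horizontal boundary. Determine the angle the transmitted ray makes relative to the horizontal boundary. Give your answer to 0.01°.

56.22°

Convert to the normal: θ₁ = 90° − 35.9° = 54.1°.
sin θ₁/V₁ = sin θ₂/V₂ ⇒ sin θ₂ = 1.280·sin 54.1°/1.865 = 1.280·0.8100/1.865 = 0.5560.
θ₂ = arcsin 0.5560 = 33.78° from the normal.
From the interface: 90° − 33.78° = 56.22°.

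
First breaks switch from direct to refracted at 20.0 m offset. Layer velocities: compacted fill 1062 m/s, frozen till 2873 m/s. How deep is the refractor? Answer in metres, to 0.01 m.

6.78 m

h = (x_cross/2)·√((V₂−V₁)/(V₂+V₁)).
(V₂−V₁)/(V₂+V₁) = (2873−1062)/(2873+1062) = 0.4602; √ = 0.6784.
h = (20.0/2)·0.6784 = 6.78 m.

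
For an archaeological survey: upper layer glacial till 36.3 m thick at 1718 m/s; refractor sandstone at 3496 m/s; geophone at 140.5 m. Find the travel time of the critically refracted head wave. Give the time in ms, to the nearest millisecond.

θ_c = arcsin(V₁/V₂) = arcsin(1718/3496) = 29.43°, cos θ_c = 0.8709.
Intercept time tᵢ = 2h cos θ_c / V₁ = 2·36.3·0.8709/1718 = 0.03680 s.
t = x/V₂ + tᵢ = 140.5/3496 + 0.03680 = 0.07699 s.

77 ms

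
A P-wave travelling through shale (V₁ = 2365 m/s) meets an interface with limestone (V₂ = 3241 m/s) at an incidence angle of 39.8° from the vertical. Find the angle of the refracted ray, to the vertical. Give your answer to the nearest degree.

Snell's law: sin θ₂ = (V₂/V₁)·sin θ₁ = (3241/2365)·sin 39.8° = 0.8772.
θ₂ = arcsin 0.8772 = 61.31° from the normal.

61°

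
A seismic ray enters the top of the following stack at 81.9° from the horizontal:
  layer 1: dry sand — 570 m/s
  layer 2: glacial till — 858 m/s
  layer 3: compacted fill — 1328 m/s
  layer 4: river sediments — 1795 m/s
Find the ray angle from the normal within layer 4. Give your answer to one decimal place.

From the normal: θ₁ = 90° − 81.9° = 8.1°.
Ray parameter p = sin 8.1° / 570 = 2.4720e-04 s/m.
sin θ_4 = p·V_4 = 2.4720e-04 × 1795 = 0.4437.
θ_4 = arcsin 0.4437 = 26.34°.

26.3°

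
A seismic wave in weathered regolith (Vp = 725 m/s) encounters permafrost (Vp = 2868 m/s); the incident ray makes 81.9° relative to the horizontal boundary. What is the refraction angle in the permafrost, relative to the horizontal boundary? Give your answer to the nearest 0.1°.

Angle from the normal: 90° − 81.9° = 8.1°.
Snell's law: sin θ₂ = (V₂/V₁)·sin θ₁ = (2868/725)·sin 8.1° = 0.5574.
θ₂ = sin⁻¹(0.5574) = 33.88° (from vertical).
From the interface: 90° − 33.88° = 56.12°.

56.1°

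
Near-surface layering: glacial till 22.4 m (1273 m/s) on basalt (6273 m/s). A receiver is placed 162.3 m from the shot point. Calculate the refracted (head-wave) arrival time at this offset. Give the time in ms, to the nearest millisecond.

t = x/V₂ + 2h·√(V₂²−V₁²)/(V₁V₂).
√(V₂²−V₁²) = √(6273²−1273²) = 6142.5 m/s; delay term = 2·22.4·6142.5/(1273·6273) = 0.03446 s.
t = 162.3/6273 + 0.03446 = 0.06033 s.

60 ms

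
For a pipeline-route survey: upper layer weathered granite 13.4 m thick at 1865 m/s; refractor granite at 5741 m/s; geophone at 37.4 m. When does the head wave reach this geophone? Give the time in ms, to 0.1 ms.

t = x/V₂ + 2h·√(V₂²−V₁²)/(V₁V₂).
√(V₂²−V₁²) = √(5741²−1865²) = 5429.6 m/s; delay term = 2·13.4·5429.6/(1865·5741) = 0.01359 s.
t = 37.4/5741 + 0.01359 = 0.02011 s.

20.1 ms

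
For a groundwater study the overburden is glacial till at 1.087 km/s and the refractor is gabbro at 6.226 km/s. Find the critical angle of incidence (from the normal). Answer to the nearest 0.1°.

Critical incidence: sin θ_c = V₁/V₂ = 1.087/6.226 = 0.1746.
θ_c = arcsin 0.1746 = 10.05°.

10.1°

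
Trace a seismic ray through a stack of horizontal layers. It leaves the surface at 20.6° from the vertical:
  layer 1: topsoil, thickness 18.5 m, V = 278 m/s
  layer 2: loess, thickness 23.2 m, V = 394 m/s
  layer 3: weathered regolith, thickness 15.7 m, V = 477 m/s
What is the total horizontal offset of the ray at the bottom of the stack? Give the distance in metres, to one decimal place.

32.2 m

Ray parameter p = sin 20.6° / 278 m/s = 1.2656e-03 s/m.
Layer 1: θ = 20.60°; offset = 18.5·tan 20.60° = 6.954 m.
Layer 2: sin θ = p·394 = 0.4987 → θ = 29.91°; offset = 23.2·tan 29.91° = 13.346 m.
Layer 3: sin θ = p·477 = 0.6037 → θ = 37.14°; offset = 15.7·tan 37.14° = 11.889 m.
Summing the layer offsets gives 32.189 m.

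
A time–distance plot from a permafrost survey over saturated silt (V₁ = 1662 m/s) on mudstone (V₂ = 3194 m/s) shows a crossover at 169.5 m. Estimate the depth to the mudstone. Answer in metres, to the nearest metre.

x_cross = 2h·√((V₂+V₁)/(V₂−V₁)) → h = x_cross / (2·√((V₂+V₁)/(V₂−V₁))).
√((V₂+V₁)/(V₂−V₁)) = √((3194+1662)/(3194−1662)) = 1.7804.
h = 169.5 / (2·1.7804) = 47.60 m.

48 m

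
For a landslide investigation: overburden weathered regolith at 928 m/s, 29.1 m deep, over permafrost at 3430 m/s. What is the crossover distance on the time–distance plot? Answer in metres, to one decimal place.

x_cross = 2h·√((V₂+V₁)/(V₂−V₁)).
(V₂+V₁)/(V₂−V₁) = (3430+928)/(3430−928) = 1.7418; √ = 1.3198.
x_cross = 2·29.1·1.3198 = 76.81 m.

76.8 m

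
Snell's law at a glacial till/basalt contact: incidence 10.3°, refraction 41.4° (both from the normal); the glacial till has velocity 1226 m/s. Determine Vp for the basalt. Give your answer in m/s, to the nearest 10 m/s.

4530 m/s

Snell's law: sin 10.3°/V₁ = sin 41.4°/V₂.
V₂ = V₁·sin 41.4°/sin 10.3° = 1226 × 3.6986 = 4534.44 m/s.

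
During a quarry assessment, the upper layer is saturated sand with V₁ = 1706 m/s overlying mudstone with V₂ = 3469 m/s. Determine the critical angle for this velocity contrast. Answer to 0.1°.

29.5°

At critical incidence the refracted ray runs along the interface (θ₂ = 90°), so sin θ_c = V₁/V₂.
θ_c = arcsin(1706/3469) = arcsin 0.4918 = 29.46°.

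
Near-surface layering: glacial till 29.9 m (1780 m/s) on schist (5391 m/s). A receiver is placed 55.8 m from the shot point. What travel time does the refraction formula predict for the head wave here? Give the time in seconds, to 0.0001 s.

θ_c = arcsin(V₁/V₂) = arcsin(1780/5391) = 19.28°, cos θ_c = 0.9439.
Intercept time tᵢ = 2h cos θ_c / V₁ = 2·29.9·0.9439/1780 = 0.03171 s.
t = x/V₂ + tᵢ = 55.8/5391 + 0.03171 = 0.04206 s.

0.0421 s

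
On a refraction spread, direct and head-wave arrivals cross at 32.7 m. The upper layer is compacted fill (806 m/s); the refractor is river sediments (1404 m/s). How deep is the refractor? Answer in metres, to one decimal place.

x_cross = 2h·√((V₂+V₁)/(V₂−V₁)) → h = x_cross / (2·√((V₂+V₁)/(V₂−V₁))).
√((V₂+V₁)/(V₂−V₁)) = √((1404+806)/(1404−806)) = 1.9224.
h = 32.7 / (2·1.9224) = 8.50 m.

8.5 m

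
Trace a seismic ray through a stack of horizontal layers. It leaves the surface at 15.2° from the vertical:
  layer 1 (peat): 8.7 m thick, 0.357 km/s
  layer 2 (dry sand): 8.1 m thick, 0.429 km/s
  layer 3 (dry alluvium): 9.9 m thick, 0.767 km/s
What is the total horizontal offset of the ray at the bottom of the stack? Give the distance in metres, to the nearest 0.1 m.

11.8 m

p = sin θ₁/V₁ = sin 15.2°/0.357 = 7.3442e-01 s/km is conserved through the stack.
Layer 1: θ = 15.20°; offset = 8.7·tan 15.20° = 2.364 m.
Layer 2: sin θ = p·0.429 = 0.3151 → θ = 18.36°; offset = 8.1·tan 18.36° = 2.689 m.
Layer 3: sin θ = p·0.767 = 0.5633 → θ = 34.28°; offset = 9.9·tan 34.28° = 6.749 m.
Summing the layer offsets gives 11.802 m.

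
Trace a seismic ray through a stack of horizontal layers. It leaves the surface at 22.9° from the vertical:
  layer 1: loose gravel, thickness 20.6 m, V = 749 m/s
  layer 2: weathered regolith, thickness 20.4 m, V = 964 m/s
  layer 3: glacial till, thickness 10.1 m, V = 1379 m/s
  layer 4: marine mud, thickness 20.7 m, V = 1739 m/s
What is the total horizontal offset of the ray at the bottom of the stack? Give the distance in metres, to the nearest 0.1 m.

Ray parameter p = sin 22.9° / 749 m/s = 5.1952e-04 s/m.
Layer 1: θ = 22.90°; offset = 20.6·tan 22.90° = 8.702 m.
Layer 2: sin θ = p·964 = 0.5008 → θ = 30.05°; offset = 20.4·tan 30.05° = 11.804 m.
Layer 3: sin θ = p·1379 = 0.7164 → θ = 45.76°; offset = 10.1·tan 45.76° = 10.372 m.
Layer 4: sin θ = p·1739 = 0.9035 → θ = 64.62°; offset = 20.7·tan 64.62° = 43.625 m.
Σ offsets = 74.502 m.

74.5 m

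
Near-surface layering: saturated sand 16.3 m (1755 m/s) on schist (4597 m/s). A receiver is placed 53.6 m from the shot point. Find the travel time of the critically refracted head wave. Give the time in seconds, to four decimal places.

t = x/V₂ + 2h·√(V₂²−V₁²)/(V₁V₂).
√(V₂²−V₁²) = √(4597²−1755²) = 4248.8 m/s; delay term = 2·16.3·4248.8/(1755·4597) = 0.01717 s.
t = 53.6/4597 + 0.01717 = 0.02883 s.

0.0288 s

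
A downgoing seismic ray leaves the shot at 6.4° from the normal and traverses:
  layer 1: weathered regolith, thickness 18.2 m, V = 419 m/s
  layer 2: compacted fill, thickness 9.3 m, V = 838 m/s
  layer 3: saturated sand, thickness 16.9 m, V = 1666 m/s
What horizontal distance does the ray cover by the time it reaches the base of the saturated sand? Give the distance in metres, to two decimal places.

12.52 m

Ray parameter p = sin 6.4° / 419 m/s = 2.6604e-04 s/m.
Layer 1: θ = 6.40°; offset = 18.2·tan 6.40° = 2.0415 m.
Layer 2: sin θ = p·838 = 0.2229 → θ = 12.88°; offset = 9.3·tan 12.88° = 2.1268 m.
Layer 3: sin θ = p·1666 = 0.4432 → θ = 26.31°; offset = 16.9·tan 26.31° = 8.3559 m.
Summing the layer offsets gives 12.5242 m.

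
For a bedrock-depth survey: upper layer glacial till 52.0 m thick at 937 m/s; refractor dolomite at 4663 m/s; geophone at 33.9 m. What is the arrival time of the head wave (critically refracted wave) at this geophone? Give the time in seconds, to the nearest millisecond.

0.116 s

θ_c = arcsin(V₁/V₂) = arcsin(937/4663) = 11.59°, cos θ_c = 0.9796.
Intercept time tᵢ = 2h cos θ_c / V₁ = 2·52.0·0.9796/937 = 0.10873 s.
t = x/V₂ + tᵢ = 33.9/4663 + 0.10873 = 0.11600 s.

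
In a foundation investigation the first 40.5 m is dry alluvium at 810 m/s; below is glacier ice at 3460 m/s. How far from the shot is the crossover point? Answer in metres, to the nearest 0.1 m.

102.8 m

θ_c = arcsin(810/3460) = 13.54°, so cos θ_c = 0.9722 and tᵢ = 2h cos θ_c/V₁ = 0.0972 s.
At crossover x/V₁ = x/V₂ + tᵢ ⇒ x = tᵢ/(1/V₁ − 1/V₂) = 0.09722/(1.2346e-03 − 2.8902e-04) = 102.82 m.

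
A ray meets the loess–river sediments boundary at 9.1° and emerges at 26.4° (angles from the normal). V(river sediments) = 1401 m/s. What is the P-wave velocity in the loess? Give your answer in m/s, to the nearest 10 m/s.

500 m/s

Snell's law: sin 9.1°/V₁ = sin 26.4°/V₂.
V₁ = V₂·sin 9.1°/sin 26.4° = 1401 × 0.3557 = 498.34 m/s.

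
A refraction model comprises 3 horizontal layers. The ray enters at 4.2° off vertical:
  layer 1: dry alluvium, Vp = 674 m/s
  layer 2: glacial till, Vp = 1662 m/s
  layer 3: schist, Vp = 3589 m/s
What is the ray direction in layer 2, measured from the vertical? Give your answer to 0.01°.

Ray parameter p = sin 4.2° / 674 = 1.0866e-04 s/m.
sin θ_2 = p·V_2 = 1.0866e-04 × 1662 = 0.1806.
θ_2 = 10.40° from the vertical.

10.40°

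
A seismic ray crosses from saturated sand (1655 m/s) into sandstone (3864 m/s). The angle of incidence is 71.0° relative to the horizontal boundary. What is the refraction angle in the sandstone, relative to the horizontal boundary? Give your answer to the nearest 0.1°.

Convert to the normal: θ₁ = 90° − 71.0° = 19.0°.
Snell's law: sin θ₂ = (V₂/V₁)·sin θ₁ = (3864/1655)·sin 19.0° = 0.7601.
θ₂ = sin⁻¹(0.7601) = 49.47° (from vertical).
From the interface: 90° − 49.47° = 40.53°.

40.5°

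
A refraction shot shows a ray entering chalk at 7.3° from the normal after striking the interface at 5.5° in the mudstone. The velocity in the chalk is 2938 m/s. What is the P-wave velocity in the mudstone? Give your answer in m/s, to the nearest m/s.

2216 m/s

sin 5.5° = 0.0958; sin 7.3° = 0.1271.
V₁ = V₂·(sin θ₁/sin θ₂) = 2938·(0.0958/0.1271) = 2216.15 m/s.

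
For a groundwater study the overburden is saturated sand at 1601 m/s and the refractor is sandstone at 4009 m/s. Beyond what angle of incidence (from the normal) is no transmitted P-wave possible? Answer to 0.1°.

23.5°

At critical incidence the refracted ray runs along the interface (θ₂ = 90°), so sin θ_c = V₁/V₂.
θ_c = arcsin(1601/4009) = arcsin 0.3994 = 23.54°.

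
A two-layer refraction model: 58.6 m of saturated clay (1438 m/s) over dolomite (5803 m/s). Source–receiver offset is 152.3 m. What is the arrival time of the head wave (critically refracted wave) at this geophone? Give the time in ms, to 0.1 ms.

t = x/V₂ + 2h·√(V₂²−V₁²)/(V₁V₂).
√(V₂²−V₁²) = √(5803²−1438²) = 5622.0 m/s; delay term = 2·58.6·5622.0/(1438·5803) = 0.07896 s.
t = 152.3/5803 + 0.07896 = 0.10521 s.

105.2 ms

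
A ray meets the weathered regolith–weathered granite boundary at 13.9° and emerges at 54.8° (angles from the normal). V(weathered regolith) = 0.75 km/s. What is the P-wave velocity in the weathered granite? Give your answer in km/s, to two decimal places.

Snell's law: sin 13.9°/V₁ = sin 54.8°/V₂.
V₂ = V₁·sin 54.8°/sin 13.9° = 0.75 × 3.4015 = 2.55 km/s.

2.55 km/s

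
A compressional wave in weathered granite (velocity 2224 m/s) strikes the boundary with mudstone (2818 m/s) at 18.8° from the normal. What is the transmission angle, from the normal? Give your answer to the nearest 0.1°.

24.1°

Snell's law: sin θ₂ = (V₂/V₁)·sin θ₁ = (2818/2224)·sin 18.8° = 0.4083.
θ₂ = sin⁻¹(0.4083) = 24.10° (from vertical).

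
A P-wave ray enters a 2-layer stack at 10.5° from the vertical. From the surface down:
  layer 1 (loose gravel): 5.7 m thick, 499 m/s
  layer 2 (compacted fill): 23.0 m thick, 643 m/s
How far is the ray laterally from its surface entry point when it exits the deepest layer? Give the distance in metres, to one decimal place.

6.6 m

Apply Snell's law at each interface; in layer i the horizontal offset is hᵢ·tan θᵢ.
Layer 1: θ = 10.50°; offset = 5.7·tan 10.50° = 1.056 m.
Layer 2: sin θ = 643·sin 10.5°/499 = 0.2348, θ = 13.58°; offset = 23.0·tan 13.58° = 5.556 m.
Summing the layer offsets gives 6.613 m.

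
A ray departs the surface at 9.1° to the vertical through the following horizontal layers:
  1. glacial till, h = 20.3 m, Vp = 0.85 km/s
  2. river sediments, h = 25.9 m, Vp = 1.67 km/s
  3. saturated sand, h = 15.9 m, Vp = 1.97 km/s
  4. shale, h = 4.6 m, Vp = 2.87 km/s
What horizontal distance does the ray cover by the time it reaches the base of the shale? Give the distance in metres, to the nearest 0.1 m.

Apply Snell's law at each interface; in layer i the horizontal offset is hᵢ·tan θᵢ.
Layer 1: θ = 9.10°; offset = 20.3·tan 9.10° = 3.252 m.
Layer 2: sin θ = 1.67·sin 9.1°/0.85 = 0.3107, θ = 18.10°; offset = 25.9·tan 18.10° = 8.467 m.
Layer 3: sin θ = 1.97·sin 9.1°/0.85 = 0.3666, θ = 21.50°; offset = 15.9·tan 21.50° = 6.264 m.
Layer 4: sin θ = 2.87·sin 9.1°/0.85 = 0.5340, θ = 32.28°; offset = 4.6·tan 32.28° = 2.905 m.
Summing the layer offsets gives 20.888 m.

20.9 m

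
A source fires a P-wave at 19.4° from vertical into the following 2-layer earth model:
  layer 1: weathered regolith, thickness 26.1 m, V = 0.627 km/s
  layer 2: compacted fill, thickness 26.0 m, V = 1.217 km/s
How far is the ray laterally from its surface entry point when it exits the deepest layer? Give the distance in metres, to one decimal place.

31.1 m

Ray parameter p = sin 19.4° / 0.627 km/s = 5.2976e-01 s/km.
Layer 1: θ = 19.40°; offset = 26.1·tan 19.40° = 9.191 m.
Layer 2: sin θ = p·1.217 = 0.6447 → θ = 40.14°; offset = 26.0·tan 40.14° = 21.929 m.
Σ offsets = 31.120 m.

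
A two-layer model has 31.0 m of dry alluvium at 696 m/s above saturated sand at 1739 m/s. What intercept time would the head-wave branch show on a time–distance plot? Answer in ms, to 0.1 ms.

81.6 ms

θ_c = arcsin(V₁/V₂) = arcsin(696/1739) = 23.59°; cos θ_c = 0.9164.
tᵢ = 2h·cos θ_c / V₁ = 2·31.0·0.9164 / 696 = 0.08163 s.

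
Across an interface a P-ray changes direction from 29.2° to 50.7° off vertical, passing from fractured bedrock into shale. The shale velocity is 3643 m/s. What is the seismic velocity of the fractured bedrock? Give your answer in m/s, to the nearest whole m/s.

2297 m/s

Snell's law: sin 29.2°/V₁ = sin 50.7°/V₂.
V₁ = V₂·sin 29.2°/sin 50.7° = 3643 × 0.6304 = 2296.69 m/s.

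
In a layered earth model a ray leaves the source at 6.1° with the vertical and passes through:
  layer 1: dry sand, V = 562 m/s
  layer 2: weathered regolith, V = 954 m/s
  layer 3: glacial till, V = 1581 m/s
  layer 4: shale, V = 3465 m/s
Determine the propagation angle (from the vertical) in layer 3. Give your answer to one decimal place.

17.4°

Ray parameter p = sin 6.1° / 562 = 1.8908e-04 s/m.
sin θ_3 = p·V_3 = 1.8908e-04 × 1581 = 0.2989.
θ_3 = arcsin 0.2989 = 17.39°.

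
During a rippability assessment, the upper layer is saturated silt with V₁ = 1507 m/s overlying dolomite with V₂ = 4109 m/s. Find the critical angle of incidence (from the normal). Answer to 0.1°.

At critical incidence the refracted ray runs along the interface (θ₂ = 90°), so sin θ_c = V₁/V₂.
θ_c = arcsin(1507/4109) = arcsin 0.3668 = 21.52°.

21.5°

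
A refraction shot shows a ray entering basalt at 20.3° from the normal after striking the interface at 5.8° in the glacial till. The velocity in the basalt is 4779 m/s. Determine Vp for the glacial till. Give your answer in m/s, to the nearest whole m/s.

1392 m/s

Snell's law: sin 5.8°/V₁ = sin 20.3°/V₂.
V₁ = V₂·sin 5.8°/sin 20.3° = 4779 × 0.2913 = 1392.04 m/s.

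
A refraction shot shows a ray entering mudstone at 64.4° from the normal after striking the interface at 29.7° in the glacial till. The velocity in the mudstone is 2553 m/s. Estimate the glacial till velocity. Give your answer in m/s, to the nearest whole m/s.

1403 m/s

Snell's law: sin 29.7°/V₁ = sin 64.4°/V₂.
V₁ = V₂·sin 29.7°/sin 64.4° = 2553 × 0.5494 = 1402.60 m/s.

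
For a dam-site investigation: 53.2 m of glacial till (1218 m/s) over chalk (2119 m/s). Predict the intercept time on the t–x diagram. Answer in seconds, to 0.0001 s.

θ_c = arcsin(V₁/V₂) = arcsin(1218/2119) = 35.09°; cos θ_c = 0.8183.
tᵢ = 2h·cos θ_c / V₁ = 2·53.2·0.8183 / 1218 = 0.07148 s.

0.0715 s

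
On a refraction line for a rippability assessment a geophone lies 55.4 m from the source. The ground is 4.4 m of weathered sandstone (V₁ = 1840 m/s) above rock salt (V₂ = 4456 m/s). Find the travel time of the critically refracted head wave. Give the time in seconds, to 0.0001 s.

0.0168 s

t = x/V₂ + 2h·√(V₂²−V₁²)/(V₁V₂).
√(V₂²−V₁²) = √(4456²−1840²) = 4058.4 m/s; delay term = 2·4.4·4058.4/(1840·4456) = 0.00436 s.
t = 55.4/4456 + 0.00436 = 0.01679 s.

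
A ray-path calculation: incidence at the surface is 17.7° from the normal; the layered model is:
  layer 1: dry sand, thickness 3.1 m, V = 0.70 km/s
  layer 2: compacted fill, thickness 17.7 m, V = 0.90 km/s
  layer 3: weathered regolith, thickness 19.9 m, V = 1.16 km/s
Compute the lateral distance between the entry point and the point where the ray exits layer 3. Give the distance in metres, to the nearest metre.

20 m

Apply Snell's law at each interface; in layer i the horizontal offset is hᵢ·tan θᵢ.
Layer 1: θ = 17.70°; offset = 3.1·tan 17.70° = 0.989 m.
Layer 2: sin θ = 0.90·sin 17.7°/0.70 = 0.3909, θ = 23.01°; offset = 17.7·tan 23.01° = 7.517 m.
Layer 3: sin θ = 1.16·sin 17.7°/0.70 = 0.5038, θ = 30.25°; offset = 19.9·tan 30.25° = 11.607 m.
Summing the layer offsets gives 20.113 m.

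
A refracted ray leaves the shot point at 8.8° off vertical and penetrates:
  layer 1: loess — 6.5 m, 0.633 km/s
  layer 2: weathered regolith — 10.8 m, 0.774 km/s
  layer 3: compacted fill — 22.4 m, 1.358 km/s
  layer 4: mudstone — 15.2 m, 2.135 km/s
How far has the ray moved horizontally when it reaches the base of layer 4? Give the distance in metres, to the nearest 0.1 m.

Ray parameter p = sin 8.8° / 0.633 km/s = 2.4168e-01 s/km.
Layer 1: θ = 8.80°; offset = 6.5·tan 8.80° = 1.006 m.
Layer 2: sin θ = p·0.774 = 0.1871 → θ = 10.78°; offset = 10.8·tan 10.78° = 2.057 m.
Layer 3: sin θ = p·1.358 = 0.3282 → θ = 19.16°; offset = 22.4·tan 19.16° = 7.783 m.
Layer 4: sin θ = p·2.135 = 0.5160 → θ = 31.06°; offset = 15.2·tan 31.06° = 9.156 m.
Total horizontal offset = 20.002 m.

20.0 m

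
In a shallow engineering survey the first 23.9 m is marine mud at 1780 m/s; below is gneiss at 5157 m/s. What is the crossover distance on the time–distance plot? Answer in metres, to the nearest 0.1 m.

θ_c = arcsin(1780/5157) = 20.19°, so cos θ_c = 0.9385 and tᵢ = 2h cos θ_c/V₁ = 0.0252 s.
At crossover x/V₁ = x/V₂ + tᵢ ⇒ x = tᵢ/(1/V₁ − 1/V₂) = 0.02520/(5.6180e-04 − 1.9391e-04) = 68.51 m.

68.5 m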